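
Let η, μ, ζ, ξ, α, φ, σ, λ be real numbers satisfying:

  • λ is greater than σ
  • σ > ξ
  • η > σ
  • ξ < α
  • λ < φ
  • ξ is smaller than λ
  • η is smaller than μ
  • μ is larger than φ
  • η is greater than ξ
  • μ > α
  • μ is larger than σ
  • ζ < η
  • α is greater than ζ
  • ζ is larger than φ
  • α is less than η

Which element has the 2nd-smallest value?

σ

Chaining the given pairs: ξ < σ < λ < φ < ζ < α < η < μ.
Counting 2 from the smallest end gives σ.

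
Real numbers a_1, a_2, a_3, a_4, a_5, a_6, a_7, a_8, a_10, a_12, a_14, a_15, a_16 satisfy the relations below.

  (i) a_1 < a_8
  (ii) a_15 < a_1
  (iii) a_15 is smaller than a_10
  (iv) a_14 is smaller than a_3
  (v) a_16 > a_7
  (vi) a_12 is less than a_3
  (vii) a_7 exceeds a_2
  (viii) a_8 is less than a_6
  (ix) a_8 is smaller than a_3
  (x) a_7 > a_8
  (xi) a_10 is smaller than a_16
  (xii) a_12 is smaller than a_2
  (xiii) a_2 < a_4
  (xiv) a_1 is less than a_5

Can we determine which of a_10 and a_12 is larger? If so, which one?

undetermined

Following every chain through a_12: above a_12 we get a_2, a_7, a_16, a_3, a_4.
a_10 is not reached, and no chain runs the other way from a_10 to a_12.
So the given relations leave the order of a_12 and a_10 undetermined.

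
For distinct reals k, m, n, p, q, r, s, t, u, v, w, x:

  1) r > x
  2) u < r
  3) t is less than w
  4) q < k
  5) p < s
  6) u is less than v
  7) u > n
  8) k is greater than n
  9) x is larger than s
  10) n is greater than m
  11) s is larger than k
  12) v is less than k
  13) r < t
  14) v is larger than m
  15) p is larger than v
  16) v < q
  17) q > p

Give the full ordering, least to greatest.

Each adjacent pair is fixed by a given relation: m < n; n < u; u < v; v < p; p < q; q < k; k < s; s < x; x < r; r < t; t < w. Chaining them end to end gives the full order.

m < n < u < v < p < q < k < s < x < r < t < w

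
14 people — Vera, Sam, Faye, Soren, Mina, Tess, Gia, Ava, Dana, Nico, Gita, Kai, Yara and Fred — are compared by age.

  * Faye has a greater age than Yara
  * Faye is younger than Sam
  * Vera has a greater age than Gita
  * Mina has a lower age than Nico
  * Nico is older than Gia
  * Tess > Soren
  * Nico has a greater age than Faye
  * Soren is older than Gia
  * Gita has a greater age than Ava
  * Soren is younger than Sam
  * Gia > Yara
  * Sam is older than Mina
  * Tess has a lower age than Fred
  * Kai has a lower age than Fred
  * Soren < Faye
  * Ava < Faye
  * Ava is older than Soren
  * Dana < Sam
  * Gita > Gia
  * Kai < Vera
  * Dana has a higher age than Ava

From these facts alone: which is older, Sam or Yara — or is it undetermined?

Chaining the given relations: Yara < Gia < Soren < Faye < Sam.
So Sam is older.

Sam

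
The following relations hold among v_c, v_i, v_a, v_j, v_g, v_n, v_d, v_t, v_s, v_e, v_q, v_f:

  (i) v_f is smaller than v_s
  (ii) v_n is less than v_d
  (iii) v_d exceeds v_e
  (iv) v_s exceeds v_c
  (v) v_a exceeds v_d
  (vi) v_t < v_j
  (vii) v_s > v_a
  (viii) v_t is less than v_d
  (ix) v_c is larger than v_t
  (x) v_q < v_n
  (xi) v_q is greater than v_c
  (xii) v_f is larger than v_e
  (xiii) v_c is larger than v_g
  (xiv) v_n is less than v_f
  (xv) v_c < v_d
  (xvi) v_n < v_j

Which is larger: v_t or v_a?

Following the relations from v_t: v_t < v_c < v_q < v_n < v_d < v_a.
So v_t < v_a; v_a is the larger of the two.

v_a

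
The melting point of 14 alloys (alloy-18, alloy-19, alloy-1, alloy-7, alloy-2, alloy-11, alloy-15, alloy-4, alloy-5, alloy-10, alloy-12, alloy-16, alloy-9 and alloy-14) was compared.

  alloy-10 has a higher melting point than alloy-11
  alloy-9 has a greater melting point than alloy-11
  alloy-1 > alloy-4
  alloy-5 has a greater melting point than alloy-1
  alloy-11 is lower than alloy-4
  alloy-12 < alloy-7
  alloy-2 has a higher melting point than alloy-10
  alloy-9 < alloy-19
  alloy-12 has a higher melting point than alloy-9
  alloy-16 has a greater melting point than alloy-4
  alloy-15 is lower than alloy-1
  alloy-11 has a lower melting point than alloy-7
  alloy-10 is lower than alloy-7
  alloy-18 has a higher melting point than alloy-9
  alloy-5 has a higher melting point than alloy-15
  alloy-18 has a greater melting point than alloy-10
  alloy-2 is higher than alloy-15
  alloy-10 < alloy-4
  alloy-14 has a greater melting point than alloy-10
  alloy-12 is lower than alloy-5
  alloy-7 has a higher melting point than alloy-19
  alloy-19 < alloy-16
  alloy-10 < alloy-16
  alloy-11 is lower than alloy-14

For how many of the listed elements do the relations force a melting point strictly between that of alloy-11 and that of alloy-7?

Chaining upward from alloy-11 reaches: alloy-10, alloy-4, alloy-14, alloy-1, alloy-9, alloy-12, alloy-19, alloy-16, alloy-2, alloy-18, alloy-5.
Chaining downward from alloy-7 reaches: alloy-10, alloy-9, alloy-12, alloy-19.
Strictly between alloy-11 and alloy-7 are those in both lists: alloy-10, alloy-9, alloy-12, alloy-19 — 4 elements.

4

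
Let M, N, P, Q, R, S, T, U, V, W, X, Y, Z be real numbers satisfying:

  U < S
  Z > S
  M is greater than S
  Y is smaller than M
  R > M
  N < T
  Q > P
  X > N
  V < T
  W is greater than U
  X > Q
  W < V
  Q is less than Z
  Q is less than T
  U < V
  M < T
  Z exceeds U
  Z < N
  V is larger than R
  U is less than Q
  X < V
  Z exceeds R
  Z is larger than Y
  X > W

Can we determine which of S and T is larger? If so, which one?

S < M and M < R give S < R.
With R < Z: S < M < R < Z.
Then Z < N extends the chain to N.
Then N < X extends the chain to X.
Then X < V extends the chain to V.
Then V < T extends the chain to T.
So T is larger.

T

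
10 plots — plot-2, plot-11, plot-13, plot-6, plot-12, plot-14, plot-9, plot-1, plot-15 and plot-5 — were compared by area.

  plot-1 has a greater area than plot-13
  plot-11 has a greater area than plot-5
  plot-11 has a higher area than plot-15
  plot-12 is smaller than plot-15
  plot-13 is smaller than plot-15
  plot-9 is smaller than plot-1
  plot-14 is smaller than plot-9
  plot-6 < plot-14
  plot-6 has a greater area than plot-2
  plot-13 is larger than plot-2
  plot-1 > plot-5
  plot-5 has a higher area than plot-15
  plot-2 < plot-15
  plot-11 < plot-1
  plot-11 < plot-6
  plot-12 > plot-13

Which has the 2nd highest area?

Piecing the relations together gives one ordering: plot-2 < plot-13 < plot-12 < plot-15 < plot-5 < plot-11 < plot-6 < plot-14 < plot-9 < plot-1.
The 2nd largest is plot-9.

plot-9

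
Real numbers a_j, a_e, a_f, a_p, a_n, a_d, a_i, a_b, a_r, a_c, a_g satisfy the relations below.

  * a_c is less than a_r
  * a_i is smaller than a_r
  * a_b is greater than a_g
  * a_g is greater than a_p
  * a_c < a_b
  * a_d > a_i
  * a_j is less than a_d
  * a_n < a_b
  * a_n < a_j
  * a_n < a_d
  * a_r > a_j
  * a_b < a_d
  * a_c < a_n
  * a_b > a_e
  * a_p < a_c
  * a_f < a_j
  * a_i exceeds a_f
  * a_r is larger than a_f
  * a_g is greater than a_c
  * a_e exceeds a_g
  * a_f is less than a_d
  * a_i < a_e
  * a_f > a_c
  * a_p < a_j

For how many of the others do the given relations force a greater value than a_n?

4

Directly above a_n: a_j, a_b, a_d.
One step further: a_r (4 so far).
No other element is forced above a_n by the given relations, so the count is 4.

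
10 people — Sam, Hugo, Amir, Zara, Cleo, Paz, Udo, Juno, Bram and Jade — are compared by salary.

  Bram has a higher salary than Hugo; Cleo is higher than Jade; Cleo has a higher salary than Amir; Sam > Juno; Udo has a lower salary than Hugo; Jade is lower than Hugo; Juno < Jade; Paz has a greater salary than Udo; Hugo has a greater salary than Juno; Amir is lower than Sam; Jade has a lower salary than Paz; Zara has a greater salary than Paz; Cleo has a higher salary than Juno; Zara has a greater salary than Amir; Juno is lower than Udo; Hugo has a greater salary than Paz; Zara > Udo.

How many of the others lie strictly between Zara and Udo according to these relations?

Chaining upward from Udo reaches: Paz, Hugo, Bram.
Chaining downward from Zara reaches: Juno, Amir, Jade, Paz.
Strictly between Udo and Zara are those in both lists: Paz — 1 element.

1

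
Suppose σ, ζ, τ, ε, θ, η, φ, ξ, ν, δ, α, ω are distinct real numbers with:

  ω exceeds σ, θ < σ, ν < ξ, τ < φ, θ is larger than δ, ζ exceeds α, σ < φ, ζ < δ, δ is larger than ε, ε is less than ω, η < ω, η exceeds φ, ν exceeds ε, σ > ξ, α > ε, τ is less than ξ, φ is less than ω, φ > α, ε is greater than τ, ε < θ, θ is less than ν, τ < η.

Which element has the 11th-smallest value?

The consecutive relations fix a unique order: τ < ε < α < ζ < δ < θ < ν < ξ < σ < φ < η < ω.
Counting 11 from the smallest end gives η.

η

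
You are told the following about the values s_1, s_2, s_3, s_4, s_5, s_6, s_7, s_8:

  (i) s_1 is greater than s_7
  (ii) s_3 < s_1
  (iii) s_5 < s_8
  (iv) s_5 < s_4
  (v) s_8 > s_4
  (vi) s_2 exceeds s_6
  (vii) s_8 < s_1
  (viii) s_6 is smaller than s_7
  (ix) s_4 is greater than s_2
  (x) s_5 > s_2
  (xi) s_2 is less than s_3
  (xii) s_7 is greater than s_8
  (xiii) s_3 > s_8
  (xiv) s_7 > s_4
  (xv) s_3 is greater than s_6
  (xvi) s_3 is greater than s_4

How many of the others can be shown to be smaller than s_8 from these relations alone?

Directly below s_8: s_5, s_4.
One step further: s_2 (3 so far).
One step further: s_6 (4 so far).
Nothing else is reachable below s_8; 4 in all.

4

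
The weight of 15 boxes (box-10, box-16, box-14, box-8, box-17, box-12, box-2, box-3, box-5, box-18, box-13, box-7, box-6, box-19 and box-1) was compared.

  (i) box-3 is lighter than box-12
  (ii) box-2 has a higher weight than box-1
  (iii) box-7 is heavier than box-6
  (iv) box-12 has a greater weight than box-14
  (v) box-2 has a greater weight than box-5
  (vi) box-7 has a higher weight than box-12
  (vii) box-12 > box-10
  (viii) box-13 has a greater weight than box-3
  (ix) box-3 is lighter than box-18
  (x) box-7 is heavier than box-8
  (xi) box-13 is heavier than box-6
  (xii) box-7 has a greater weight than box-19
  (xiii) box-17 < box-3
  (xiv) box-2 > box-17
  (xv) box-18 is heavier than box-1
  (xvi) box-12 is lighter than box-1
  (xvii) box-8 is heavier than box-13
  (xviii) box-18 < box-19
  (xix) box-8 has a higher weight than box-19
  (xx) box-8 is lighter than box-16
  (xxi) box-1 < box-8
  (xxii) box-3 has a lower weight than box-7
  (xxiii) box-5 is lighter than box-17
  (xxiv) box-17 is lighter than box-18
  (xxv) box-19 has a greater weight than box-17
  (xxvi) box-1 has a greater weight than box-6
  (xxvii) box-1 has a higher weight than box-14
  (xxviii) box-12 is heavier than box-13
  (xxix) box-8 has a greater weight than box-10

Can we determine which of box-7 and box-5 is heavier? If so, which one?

box-7

Chaining the given relations: box-5 < box-17 < box-3 < box-13 < box-12 < box-1 < box-18 < box-19 < box-8 < box-7.
So box-7 is heavier.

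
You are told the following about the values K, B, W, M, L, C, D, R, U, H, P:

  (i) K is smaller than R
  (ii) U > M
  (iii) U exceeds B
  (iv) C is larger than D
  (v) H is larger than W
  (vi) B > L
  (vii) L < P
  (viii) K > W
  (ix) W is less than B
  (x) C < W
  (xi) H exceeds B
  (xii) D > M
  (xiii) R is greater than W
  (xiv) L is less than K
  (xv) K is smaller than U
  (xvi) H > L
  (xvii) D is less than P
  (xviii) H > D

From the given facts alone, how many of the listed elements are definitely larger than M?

9

Directly above M: D, U.
One step further: C, P, H (5 so far).
One step further: W (6 so far).
One step further: B, K, R (9 so far).
Nothing else is reachable above M; 9 in all.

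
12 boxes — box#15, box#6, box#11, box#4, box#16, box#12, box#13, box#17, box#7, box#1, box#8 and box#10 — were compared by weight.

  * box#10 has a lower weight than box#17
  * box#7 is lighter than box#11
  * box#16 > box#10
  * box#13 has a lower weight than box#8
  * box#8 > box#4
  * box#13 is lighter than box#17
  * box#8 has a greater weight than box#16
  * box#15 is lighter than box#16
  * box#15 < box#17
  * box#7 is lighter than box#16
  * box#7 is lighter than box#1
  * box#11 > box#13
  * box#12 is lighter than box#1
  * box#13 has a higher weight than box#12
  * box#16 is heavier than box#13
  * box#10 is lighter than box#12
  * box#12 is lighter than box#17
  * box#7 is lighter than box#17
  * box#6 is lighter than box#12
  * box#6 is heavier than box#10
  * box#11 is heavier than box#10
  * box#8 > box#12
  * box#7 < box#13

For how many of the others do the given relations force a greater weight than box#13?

The elements the relations force above box#13 are box#17, box#11, box#16, box#8 — no chain reaches any other.
That is 4.

4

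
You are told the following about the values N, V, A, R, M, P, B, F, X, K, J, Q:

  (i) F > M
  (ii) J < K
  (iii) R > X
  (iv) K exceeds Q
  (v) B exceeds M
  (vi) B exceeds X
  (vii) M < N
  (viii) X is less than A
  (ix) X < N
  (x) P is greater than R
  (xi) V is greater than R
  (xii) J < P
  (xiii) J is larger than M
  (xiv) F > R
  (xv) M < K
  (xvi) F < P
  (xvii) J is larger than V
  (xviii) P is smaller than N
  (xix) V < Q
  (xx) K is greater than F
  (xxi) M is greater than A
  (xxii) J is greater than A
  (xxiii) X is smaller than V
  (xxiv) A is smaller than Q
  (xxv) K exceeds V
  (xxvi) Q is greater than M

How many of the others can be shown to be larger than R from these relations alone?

7

From R the given relations immediately reach V, F, P.
From those, Q, J, K, N — 7 in total.
No other element is forced above R by the given relations, so the count is 7.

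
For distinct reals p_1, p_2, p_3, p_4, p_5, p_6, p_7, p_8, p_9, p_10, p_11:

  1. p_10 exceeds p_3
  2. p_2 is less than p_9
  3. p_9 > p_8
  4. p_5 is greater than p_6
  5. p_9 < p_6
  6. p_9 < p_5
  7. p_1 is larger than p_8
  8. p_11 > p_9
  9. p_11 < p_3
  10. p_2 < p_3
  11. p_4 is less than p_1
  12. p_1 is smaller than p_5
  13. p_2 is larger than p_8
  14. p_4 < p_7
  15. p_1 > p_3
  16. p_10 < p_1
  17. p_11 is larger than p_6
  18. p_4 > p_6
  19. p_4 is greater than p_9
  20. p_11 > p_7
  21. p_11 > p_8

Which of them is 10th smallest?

p_1

Chaining the given pairs: p_8 < p_2 < p_9 < p_6 < p_4 < p_7 < p_11 < p_3 < p_10 < p_1 < p_5.
Counting 10 from the smallest end gives p_1.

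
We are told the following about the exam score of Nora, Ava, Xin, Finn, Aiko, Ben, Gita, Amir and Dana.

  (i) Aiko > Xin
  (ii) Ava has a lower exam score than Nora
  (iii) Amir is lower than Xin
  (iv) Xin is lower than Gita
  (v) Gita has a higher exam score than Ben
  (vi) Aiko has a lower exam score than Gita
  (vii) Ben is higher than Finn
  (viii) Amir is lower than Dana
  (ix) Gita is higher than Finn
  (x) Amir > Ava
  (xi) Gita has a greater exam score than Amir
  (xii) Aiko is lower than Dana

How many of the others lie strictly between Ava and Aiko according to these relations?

Chaining upward from Ava reaches: Amir, Xin, Nora, Gita, Dana.
Chaining downward from Aiko reaches: Amir, Xin.
Strictly between Ava and Aiko are those in both lists: Amir, Xin — 2 elements.

2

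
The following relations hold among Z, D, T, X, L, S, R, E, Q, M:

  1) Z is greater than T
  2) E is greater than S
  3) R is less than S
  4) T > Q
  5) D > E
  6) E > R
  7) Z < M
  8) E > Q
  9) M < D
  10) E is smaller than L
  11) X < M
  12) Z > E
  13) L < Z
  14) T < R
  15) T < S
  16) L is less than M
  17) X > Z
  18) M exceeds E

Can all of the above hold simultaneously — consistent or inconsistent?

Every relation is compatible with Q < T < R < S < E < L < Z < X < M < D; the set is consistent.

consistent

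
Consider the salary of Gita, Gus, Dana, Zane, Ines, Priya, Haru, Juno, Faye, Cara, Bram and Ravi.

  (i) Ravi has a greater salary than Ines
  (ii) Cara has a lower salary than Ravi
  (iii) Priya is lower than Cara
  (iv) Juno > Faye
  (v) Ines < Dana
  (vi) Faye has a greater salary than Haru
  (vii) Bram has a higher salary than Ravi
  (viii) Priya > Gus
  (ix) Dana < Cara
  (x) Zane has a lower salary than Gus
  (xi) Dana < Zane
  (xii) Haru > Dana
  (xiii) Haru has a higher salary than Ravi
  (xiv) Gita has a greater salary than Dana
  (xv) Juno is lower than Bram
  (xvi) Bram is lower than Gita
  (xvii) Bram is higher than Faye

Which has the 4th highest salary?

Faye

Chaining the given pairs: Ines < Dana < Zane < Gus < Priya < Cara < Ravi < Haru < Faye < Juno < Bram < Gita.
The 4th largest is Faye.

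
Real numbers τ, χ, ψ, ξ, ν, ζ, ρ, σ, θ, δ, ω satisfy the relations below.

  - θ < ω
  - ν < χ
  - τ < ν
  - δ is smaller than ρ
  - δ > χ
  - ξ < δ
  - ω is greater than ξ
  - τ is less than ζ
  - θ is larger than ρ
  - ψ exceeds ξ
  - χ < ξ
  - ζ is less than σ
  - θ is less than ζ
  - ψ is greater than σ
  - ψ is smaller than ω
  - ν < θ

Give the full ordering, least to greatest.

τ < ν < χ < ξ < δ < ρ < θ < ζ < σ < ψ < ω

The consecutive links are each given: τ < ν; ν < χ; χ < ξ; ξ < δ; δ < ρ; ρ < θ; θ < ζ; ζ < σ; σ < ψ; ψ < ω.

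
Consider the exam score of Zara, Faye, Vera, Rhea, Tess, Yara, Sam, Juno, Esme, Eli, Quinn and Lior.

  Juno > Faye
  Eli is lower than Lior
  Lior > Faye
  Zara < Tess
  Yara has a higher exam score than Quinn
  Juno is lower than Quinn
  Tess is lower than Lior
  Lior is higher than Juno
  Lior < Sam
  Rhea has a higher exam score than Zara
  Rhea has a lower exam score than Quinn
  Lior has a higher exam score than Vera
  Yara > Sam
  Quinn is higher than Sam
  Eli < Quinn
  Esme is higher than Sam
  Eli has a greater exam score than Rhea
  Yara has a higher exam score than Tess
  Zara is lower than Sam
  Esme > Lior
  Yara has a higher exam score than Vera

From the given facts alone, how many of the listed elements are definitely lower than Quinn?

9

The elements the relations force below Quinn are Zara, Rhea, Vera, Faye, Tess, Juno, Eli, Lior, Sam — no chain reaches any other.
That is 9.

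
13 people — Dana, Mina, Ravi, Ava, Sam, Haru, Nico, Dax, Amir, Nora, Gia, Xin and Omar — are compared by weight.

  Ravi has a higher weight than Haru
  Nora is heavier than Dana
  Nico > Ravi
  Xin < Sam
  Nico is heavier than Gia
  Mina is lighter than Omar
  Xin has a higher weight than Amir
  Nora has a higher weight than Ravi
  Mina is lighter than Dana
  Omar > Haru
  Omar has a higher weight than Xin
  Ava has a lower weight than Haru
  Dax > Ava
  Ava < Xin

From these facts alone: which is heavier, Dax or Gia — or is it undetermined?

undetermined

Following every chain through Dax: below Dax we get Ava.
Gia is not reached, and no chain runs the other way from Gia to Dax.
So the given relations leave the order of Dax and Gia undetermined.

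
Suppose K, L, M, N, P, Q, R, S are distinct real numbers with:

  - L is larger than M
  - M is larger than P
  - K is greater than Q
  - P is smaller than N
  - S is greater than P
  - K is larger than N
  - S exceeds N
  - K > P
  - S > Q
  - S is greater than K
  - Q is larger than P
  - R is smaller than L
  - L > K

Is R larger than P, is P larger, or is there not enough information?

Following every chain through P: above P we get M, Q, N, K, L, S.
R is not reached, and no chain runs the other way from R to P.
So the given relations leave the order of P and R undetermined.

undetermined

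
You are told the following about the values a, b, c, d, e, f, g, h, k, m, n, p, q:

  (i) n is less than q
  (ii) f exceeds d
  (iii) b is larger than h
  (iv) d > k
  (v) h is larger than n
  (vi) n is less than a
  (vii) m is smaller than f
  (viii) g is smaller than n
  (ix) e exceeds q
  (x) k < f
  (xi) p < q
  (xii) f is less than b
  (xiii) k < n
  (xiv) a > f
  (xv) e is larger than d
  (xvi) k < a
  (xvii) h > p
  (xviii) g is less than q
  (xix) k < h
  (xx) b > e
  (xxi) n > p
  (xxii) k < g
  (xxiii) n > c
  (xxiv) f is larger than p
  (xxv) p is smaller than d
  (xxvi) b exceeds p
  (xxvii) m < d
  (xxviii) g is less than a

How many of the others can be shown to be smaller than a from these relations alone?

8

The elements the relations force below a are c, m, k, p, d, f, g, n — no chain reaches any other.
That is 8.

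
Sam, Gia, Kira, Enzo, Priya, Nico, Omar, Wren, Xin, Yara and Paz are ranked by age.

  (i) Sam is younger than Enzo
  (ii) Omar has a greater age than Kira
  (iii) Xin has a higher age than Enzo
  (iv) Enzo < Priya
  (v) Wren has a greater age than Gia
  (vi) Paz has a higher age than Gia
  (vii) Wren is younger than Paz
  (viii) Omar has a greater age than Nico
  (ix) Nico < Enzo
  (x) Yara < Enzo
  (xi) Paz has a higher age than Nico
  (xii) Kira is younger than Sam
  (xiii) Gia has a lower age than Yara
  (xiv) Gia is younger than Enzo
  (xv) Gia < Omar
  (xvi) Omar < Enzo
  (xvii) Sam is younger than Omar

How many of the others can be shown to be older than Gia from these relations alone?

The elements the relations force above Gia are Wren, Paz, Yara, Omar, Enzo, Xin, Priya — no chain reaches any other.
That is 7.

7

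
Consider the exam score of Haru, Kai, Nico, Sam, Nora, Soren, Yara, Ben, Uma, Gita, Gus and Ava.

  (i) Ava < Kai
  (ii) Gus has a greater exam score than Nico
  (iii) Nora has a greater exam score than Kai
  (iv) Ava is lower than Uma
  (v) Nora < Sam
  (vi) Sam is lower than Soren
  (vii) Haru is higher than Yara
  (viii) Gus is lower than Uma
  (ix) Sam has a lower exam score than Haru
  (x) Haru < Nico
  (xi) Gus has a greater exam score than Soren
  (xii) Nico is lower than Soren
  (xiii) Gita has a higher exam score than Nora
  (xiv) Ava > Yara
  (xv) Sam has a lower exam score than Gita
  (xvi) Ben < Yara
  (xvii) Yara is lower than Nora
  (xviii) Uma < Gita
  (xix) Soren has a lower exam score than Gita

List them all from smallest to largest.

Ben < Yara < Ava < Kai < Nora < Sam < Haru < Nico < Soren < Gus < Uma < Gita

The consecutive links are each given: Ben < Yara; Yara < Ava; Ava < Kai; Kai < Nora; Nora < Sam; Sam < Haru; Haru < Nico; Nico < Soren; Soren < Gus; Gus < Uma; Uma < Gita.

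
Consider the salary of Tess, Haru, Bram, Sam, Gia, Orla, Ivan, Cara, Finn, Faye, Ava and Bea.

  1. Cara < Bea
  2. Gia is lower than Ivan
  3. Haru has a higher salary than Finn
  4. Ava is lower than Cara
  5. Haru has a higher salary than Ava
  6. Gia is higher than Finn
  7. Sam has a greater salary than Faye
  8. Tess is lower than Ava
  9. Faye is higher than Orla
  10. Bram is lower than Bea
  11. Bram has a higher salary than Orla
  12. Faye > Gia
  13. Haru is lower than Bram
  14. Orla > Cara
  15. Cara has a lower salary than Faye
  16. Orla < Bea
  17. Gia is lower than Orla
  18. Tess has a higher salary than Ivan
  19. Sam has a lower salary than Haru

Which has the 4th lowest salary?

Tess

The consecutive relations fix a unique order: Finn < Gia < Ivan < Tess < Ava < Cara < Orla < Faye < Sam < Haru < Bram < Bea.
Counting 4 from the smallest end gives Tess.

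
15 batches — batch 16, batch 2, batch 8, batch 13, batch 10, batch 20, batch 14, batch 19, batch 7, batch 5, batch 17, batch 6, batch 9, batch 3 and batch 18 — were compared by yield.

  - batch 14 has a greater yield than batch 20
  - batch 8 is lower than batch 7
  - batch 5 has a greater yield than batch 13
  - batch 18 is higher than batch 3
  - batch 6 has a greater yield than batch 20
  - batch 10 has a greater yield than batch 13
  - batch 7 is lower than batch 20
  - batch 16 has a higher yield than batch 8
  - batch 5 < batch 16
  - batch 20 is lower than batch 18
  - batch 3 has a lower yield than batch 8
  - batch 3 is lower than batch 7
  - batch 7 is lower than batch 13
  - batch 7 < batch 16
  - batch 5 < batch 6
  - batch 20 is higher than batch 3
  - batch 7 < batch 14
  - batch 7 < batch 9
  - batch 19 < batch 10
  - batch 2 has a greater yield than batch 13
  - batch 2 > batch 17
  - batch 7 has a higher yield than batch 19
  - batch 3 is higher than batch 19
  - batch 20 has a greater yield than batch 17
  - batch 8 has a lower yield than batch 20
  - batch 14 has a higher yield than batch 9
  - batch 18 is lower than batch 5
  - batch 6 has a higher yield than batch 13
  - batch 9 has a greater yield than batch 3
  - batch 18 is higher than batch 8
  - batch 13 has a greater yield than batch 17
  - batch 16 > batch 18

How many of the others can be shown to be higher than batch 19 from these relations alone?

From batch 19 the given relations immediately reach batch 3, batch 7, batch 10.
From those, batch 8, batch 20, batch 18, batch 13, batch 9, batch 14, batch 16 — 10 in total.
From those, batch 2, batch 5, batch 6 — 13 in total.
No other element is forced above batch 19 by the given relations, so the count is 13.

13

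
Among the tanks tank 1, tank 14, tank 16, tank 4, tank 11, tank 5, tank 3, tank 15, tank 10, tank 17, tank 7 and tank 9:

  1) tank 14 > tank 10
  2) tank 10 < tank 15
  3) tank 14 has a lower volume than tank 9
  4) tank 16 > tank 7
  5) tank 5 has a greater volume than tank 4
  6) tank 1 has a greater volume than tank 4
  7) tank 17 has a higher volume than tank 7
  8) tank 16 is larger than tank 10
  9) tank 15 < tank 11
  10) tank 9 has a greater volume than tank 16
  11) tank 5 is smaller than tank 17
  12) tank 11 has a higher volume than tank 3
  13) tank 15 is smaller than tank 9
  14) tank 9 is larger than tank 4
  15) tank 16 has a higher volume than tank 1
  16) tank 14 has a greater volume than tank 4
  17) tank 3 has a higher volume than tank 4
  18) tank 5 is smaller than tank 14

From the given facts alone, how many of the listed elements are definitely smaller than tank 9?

Directly below tank 9: tank 4, tank 15, tank 14, tank 16.
One step further: tank 7, tank 10, tank 5, tank 1 (8 so far).
Nothing else is reachable below tank 9; 8 in all.

8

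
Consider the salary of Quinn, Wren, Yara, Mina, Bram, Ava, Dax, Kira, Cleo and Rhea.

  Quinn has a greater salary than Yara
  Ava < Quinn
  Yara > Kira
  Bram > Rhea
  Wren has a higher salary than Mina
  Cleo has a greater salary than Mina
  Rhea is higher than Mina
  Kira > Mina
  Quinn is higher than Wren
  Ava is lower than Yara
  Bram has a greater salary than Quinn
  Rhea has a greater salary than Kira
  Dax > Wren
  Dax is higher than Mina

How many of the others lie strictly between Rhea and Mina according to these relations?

The relations place Mina below Rhea. An element lies strictly between them when it is forced above Mina and also forced below Rhea.
Above Mina: {Wren, Dax, Kira, Yara, Quinn, Bram, Cleo}. Below Rhea: {Kira}.
Intersection: {Kira} — 1.

1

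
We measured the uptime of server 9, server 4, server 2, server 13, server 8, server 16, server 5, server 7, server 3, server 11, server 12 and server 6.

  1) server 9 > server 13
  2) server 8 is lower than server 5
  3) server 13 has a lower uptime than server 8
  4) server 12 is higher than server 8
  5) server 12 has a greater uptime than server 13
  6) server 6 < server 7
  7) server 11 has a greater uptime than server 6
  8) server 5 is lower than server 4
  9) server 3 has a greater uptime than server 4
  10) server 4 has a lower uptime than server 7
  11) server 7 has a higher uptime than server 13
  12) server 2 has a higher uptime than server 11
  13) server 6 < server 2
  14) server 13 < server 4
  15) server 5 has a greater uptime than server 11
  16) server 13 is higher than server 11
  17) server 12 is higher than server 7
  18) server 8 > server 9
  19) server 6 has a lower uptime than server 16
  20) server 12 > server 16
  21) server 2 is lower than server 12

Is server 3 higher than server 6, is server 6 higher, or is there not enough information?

Link the given pairs in sequence: server 6 < server 11; server 11 < server 13; server 13 < server 9; server 9 < server 8; server 8 < server 5; server 5 < server 4; server 4 < server 3.
Together: server 6 < server 11 < server 13 < server 9 < server 8 < server 5 < server 4 < server 3.
So server 3 is higher.

server 3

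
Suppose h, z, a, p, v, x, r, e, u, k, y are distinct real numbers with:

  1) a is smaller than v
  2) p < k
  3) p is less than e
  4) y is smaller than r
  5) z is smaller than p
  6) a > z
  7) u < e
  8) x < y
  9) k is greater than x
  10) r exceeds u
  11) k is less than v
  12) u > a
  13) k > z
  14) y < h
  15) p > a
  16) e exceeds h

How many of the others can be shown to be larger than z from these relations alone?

7

Directly above z: a, p, k.
One step further: u, e, v (6 so far).
One step further: r (7 so far).
No other element is forced above z by the given relations, so the count is 7.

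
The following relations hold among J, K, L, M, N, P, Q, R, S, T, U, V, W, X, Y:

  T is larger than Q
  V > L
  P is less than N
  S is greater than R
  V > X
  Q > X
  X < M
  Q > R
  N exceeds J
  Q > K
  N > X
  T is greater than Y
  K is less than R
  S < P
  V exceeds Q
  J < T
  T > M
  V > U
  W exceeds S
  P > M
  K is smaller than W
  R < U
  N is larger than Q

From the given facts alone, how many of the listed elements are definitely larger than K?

9

The elements the relations force above K are R, S, Q, W, U, V, T, P, N — no chain reaches any other.
That is 9.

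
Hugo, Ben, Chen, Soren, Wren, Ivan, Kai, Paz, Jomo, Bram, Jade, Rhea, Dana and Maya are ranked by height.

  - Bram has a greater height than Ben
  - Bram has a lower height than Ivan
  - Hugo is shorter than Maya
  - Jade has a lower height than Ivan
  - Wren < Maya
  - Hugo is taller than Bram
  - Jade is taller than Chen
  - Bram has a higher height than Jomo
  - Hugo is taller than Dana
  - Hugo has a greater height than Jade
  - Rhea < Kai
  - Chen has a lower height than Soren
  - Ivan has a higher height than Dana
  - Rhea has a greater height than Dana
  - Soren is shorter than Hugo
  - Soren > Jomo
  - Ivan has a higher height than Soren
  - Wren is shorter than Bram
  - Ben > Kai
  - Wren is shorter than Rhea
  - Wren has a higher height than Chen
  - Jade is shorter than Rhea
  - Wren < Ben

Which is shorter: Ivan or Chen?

Chen < Wren and Wren < Rhea give Chen < Rhea.
With Rhea < Kai: Chen < Wren < Rhea < Kai.
With Kai < Ben: Chen < Wren < Rhea < Kai < Ben.
With Ben < Bram: Chen < Wren < Rhea < Kai < Ben < Bram.
Then Bram < Ivan extends the chain to Ivan.
So Chen < Ivan; Chen is the shorter of the two.

Chen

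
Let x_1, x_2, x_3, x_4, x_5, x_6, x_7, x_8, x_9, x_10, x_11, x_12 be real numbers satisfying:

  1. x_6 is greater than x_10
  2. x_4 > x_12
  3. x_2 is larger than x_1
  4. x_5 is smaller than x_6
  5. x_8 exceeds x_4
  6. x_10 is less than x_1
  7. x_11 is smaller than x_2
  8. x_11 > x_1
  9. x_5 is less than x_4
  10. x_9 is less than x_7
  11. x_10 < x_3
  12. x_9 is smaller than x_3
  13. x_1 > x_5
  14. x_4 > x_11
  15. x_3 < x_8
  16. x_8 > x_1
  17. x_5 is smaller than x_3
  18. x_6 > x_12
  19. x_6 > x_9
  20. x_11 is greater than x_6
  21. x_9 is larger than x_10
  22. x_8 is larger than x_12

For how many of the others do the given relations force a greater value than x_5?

7

Directly above x_5: x_1, x_6, x_3, x_4.
One step further: x_11, x_2, x_8 (7 so far).
No other element is forced above x_5 by the given relations, so the count is 7.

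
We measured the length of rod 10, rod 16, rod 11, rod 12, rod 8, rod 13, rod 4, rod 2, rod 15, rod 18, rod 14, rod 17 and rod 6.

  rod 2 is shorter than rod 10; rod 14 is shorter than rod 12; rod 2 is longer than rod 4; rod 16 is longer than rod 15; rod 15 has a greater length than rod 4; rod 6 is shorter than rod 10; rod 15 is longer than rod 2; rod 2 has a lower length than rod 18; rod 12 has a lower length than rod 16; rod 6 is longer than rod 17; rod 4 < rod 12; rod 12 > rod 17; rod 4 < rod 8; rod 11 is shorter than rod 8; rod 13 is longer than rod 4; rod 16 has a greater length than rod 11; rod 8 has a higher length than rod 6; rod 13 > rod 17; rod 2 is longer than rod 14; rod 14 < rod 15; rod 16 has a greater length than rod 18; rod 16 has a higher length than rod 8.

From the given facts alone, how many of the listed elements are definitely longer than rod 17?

6

The elements the relations force above rod 17 are rod 6, rod 8, rod 13, rod 12, rod 16, rod 10 — no chain reaches any other.
That is 6.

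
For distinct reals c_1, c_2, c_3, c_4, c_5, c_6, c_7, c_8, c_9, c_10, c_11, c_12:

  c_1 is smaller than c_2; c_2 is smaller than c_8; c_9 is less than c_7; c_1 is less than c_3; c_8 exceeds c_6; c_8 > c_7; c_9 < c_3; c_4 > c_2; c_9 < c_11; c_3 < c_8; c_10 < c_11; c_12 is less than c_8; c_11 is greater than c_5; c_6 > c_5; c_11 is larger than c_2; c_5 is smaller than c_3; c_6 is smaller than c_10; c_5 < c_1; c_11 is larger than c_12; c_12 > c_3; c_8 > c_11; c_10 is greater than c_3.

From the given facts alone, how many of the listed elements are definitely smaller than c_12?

4

From c_12 the given relations immediately reach c_3.
From those, c_5, c_1, c_9 — 4 in total.
Nothing else is reachable below c_12; 4 in all.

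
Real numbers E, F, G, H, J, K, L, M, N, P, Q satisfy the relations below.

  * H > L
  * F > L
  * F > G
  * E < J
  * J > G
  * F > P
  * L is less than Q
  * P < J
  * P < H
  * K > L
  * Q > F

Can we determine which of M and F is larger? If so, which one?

Following every chain through M: nothing is chained to M.
F is not reached, and no chain runs the other way from F to M.
So the given relations leave the order of M and F undetermined.

undetermined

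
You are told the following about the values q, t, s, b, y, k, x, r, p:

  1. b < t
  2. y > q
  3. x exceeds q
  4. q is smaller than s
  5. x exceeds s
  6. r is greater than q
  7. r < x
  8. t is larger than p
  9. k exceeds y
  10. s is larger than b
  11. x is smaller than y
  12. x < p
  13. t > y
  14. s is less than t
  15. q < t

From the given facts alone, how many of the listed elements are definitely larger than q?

7

From q the given relations immediately reach s, r, x, y, t.
From those, p, k — 7 in total.
No other element is forced above q by the given relations, so the count is 7.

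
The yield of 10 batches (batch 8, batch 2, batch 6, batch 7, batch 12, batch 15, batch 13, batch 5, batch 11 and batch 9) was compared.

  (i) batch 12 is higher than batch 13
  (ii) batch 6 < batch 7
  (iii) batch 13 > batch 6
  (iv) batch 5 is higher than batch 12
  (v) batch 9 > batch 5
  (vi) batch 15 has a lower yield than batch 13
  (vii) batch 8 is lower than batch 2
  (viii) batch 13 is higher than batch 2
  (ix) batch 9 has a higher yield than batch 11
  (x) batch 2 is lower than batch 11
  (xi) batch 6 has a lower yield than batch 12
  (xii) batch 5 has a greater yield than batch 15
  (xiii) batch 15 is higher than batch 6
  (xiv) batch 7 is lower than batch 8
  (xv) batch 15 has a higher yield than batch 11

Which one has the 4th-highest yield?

batch 13

Chaining the given pairs: batch 6 < batch 7 < batch 8 < batch 2 < batch 11 < batch 15 < batch 13 < batch 12 < batch 5 < batch 9.
Counting 4 from the largest end gives batch 13.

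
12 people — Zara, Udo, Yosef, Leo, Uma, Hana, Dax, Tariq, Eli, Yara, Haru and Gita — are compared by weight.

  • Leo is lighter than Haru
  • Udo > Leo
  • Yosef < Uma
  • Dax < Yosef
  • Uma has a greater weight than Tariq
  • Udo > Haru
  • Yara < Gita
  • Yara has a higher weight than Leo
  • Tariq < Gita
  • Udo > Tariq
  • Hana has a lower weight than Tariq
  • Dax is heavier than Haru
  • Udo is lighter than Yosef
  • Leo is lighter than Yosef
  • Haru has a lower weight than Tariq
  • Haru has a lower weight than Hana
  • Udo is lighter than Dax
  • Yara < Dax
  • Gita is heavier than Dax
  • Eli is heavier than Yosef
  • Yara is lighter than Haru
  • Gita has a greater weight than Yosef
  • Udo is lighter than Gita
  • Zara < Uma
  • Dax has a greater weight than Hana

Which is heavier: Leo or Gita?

Leo < Yara and Yara < Haru give Leo < Haru.
With Haru < Hana: Leo < Yara < Haru < Hana.
Then Hana < Tariq extends the chain to Tariq.
Then Tariq < Udo extends the chain to Udo.
With Udo < Dax: Leo < Yara < Haru < Hana < Tariq < Udo < Dax.
Then Dax < Yosef extends the chain to Yosef.
Then Yosef < Gita extends the chain to Gita.
So Leo < Gita; Gita is the heavier of the two.

Gita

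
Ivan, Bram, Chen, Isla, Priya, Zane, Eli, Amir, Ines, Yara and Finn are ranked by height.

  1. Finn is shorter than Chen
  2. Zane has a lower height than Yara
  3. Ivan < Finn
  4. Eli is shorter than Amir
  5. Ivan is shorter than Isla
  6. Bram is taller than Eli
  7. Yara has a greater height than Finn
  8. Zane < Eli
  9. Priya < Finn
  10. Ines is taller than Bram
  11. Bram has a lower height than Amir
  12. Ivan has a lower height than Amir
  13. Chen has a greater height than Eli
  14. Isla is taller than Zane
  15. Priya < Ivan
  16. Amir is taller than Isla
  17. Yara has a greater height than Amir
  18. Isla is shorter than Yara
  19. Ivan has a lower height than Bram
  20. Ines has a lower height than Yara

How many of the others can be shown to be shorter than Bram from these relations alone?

From Bram the given relations immediately reach Eli, Ivan.
From those, Zane, Priya — 4 in total.
Nothing else is reachable below Bram; 4 in all.

4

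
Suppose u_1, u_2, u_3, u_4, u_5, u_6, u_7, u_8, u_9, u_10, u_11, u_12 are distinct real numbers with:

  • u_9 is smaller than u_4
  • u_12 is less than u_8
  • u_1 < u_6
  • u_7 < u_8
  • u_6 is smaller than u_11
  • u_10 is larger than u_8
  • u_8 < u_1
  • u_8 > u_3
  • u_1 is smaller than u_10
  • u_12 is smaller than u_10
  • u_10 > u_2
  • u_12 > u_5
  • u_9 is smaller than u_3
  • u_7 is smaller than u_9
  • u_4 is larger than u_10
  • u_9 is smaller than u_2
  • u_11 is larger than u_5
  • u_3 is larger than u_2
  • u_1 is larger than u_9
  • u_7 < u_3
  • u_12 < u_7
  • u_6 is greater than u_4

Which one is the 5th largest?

u_1

The consecutive relations fix a unique order: u_5 < u_12 < u_7 < u_9 < u_2 < u_3 < u_8 < u_1 < u_10 < u_4 < u_6 < u_11.
Counting 5 from the largest end gives u_1.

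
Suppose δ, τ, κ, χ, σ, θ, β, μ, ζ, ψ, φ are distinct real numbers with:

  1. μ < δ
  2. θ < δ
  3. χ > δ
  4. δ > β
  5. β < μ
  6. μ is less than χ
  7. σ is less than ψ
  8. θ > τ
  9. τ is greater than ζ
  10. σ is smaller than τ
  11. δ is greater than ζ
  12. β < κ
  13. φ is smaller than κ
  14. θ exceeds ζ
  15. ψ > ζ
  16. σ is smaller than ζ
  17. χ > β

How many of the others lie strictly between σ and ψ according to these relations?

1

The relations place σ below ψ. An element lies strictly between them when it is forced above σ and also forced below ψ.
Above σ: {ζ, τ, θ, δ, χ}. Below ψ: {ζ}.
Intersection: {ζ} — 1.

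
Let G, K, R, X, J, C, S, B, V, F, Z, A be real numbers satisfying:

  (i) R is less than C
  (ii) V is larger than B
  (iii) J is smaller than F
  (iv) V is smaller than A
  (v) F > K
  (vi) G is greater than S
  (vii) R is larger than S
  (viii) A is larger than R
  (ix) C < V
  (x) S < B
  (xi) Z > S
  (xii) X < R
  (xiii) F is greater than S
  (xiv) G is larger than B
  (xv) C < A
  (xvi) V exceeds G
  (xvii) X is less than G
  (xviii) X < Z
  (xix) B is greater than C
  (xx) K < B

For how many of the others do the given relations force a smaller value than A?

8

From A the given relations immediately reach R, C, V.
From those, X, S, B, G — 7 in total.
From those, K — 8 in total.
No other element is forced below A by the given relations, so the count is 8.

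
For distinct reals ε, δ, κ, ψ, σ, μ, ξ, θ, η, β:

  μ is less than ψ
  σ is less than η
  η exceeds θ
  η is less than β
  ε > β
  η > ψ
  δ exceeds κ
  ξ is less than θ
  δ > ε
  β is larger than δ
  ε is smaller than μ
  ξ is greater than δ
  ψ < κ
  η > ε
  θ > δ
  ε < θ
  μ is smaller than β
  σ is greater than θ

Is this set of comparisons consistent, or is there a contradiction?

We have β < ε stated directly, yet also ε < μ < ψ < κ < δ < ξ < θ < σ < η < β by chaining the others — so ε < β. Contradiction.

inconsistent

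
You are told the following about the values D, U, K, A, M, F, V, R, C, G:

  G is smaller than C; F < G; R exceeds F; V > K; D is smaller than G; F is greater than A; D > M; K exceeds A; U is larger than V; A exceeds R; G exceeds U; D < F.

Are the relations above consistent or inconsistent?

inconsistent

Chaining the given relations yields F < R < A, so F < A. But one relation states A < F. These cannot both hold.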